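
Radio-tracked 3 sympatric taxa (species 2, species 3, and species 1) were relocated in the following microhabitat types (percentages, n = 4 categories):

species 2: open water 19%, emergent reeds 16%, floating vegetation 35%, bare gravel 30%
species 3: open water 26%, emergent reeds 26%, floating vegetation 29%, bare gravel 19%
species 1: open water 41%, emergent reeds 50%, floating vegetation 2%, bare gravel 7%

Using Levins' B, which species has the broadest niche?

Convert percentages to proportions (divide by 100).
Σp_2ᵢ² = 0.19² + 0.16² + 0.35² + 0.30² = 0.0361 + 0.0256 + 0.1225 + 0.0900 = 0.2742
B_2 = 1 / 0.2742 = 3.6470
Σp_3ᵢ² = 0.26² + 0.26² + 0.29² + 0.19² = 0.0676 + 0.0676 + 0.0841 + 0.0361 = 0.2554
B_3 = 1 / 0.2554 = 3.9154
Σp_1ᵢ² = 0.41² + 0.50² + 0.02² + 0.07² = 0.1681 + 0.2500 + 0.0004 + 0.0049 = 0.4234
B_1 = 1 / 0.4234 = 2.3618
Highest B → broadest niche (most generalist): species 3 (B = 3.92).

species 3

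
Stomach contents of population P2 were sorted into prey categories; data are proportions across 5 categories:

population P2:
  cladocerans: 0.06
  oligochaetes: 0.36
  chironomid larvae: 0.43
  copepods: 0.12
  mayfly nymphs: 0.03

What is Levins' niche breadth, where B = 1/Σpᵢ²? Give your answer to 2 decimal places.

Σpᵢ² = 0.06² + 0.36² + 0.43² + 0.12² + 0.03² = 0.0036 + 0.1296 + 0.1849 + 0.0144 + 0.0009 = 0.3334
B = 1 / 0.3334 = 2.9994

3.00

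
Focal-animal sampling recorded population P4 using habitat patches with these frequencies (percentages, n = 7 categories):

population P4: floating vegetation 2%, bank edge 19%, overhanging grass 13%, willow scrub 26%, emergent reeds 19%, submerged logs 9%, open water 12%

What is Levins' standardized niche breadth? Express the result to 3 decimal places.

Convert percentages to proportions (divide by 100).
Σpᵢ² = 0.02² + 0.19² + 0.13² + 0.26² + 0.19² + 0.09² + 0.12² = 0.0004 + 0.0361 + 0.0169 + 0.0676 + 0.0361 + 0.0081 + 0.0144 = 0.1796
B = 1 / 0.1796 = 5.56793
Bₛ = (B − 1)/(n − 1) = (5.56793 − 1)/(7 − 1) = 4.56793/6 = 0.76132

0.761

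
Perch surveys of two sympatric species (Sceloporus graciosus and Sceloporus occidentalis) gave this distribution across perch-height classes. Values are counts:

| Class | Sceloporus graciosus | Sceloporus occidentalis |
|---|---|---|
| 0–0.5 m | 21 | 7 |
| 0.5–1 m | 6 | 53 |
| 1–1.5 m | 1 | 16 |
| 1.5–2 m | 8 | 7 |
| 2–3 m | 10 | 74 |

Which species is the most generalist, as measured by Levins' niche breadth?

Sceloporus graciosus

Proportions for Sceloporus graciosus (n=46): 21/46=0.4565, 6/46=0.1304, 1/46=0.0217, 8/46=0.1739, 10/46=0.2174
Proportions for Sceloporus occidentalis (n=157): 7/157=0.0446, 53/157=0.3376, 16/157=0.1019, 7/157=0.0446, 74/157=0.4713
Σp_gracᵢ² = 0.4565² + 0.1304² + 0.0217² + 0.1739² + 0.2174² = 0.208392 + 0.017004 + 0.000471 + 0.030241 + 0.047263 = 0.303371
B_grac = 1 / 0.303371 = 3.2963
Σp_occiᵢ² = 0.0446² + 0.3376² + 0.1019² + 0.0446² + 0.4713² = 0.001989 + 0.113974 + 0.010384 + 0.001989 + 0.222124 = 0.350460
B_occi = 1 / 0.350460 = 2.8534
Highest B → broadest niche (most generalist): Sceloporus graciosus (B = 3.30).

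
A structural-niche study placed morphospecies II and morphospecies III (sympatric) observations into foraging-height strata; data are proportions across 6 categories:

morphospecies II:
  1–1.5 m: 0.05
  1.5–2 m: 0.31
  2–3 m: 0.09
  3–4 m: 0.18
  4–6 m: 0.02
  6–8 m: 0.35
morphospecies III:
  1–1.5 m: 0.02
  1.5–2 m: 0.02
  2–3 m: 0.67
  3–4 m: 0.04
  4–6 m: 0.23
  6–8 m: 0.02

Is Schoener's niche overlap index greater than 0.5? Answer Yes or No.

Σ|p₁ᵢ − p₂ᵢ| = 0.03 + 0.29 + 0.58 + 0.14 + 0.21 + 0.33 = 1.58
D = 1 − ½ × 1.58 = 1 − 0.790 = 0.2100
D = 0.2100 < 0.5 → No.

No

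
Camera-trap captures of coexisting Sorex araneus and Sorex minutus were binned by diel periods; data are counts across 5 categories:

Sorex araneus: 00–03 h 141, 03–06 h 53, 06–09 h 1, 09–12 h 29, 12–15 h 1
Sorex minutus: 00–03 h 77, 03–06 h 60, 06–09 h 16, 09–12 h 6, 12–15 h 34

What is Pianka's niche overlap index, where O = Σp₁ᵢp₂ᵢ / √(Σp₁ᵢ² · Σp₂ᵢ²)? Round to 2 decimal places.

0.89

Proportions for Sorex araneus (n=225): 141/225=0.6267, 53/225=0.2356, 1/225=0.0044, 29/225=0.1289, 1/225=0.0044
Proportions for Sorex minutus (n=193): 77/193=0.3990, 60/193=0.3109, 16/193=0.0829, 6/193=0.0311, 34/193=0.1762
Σ p₁ᵢp₂ᵢ = 0.250053 + 0.073248 + 0.000365 + 0.004009 + 0.000775 = 0.328450
Σp_1ᵢ² = 0.6267² + 0.2356² + 0.0044² + 0.1289² + 0.0044² = 0.392753 + 0.055507 + 0.000019 + 0.016615 + 0.000019 = 0.464913
Σp_2ᵢ² = 0.3990² + 0.3109² + 0.0829² + 0.0311² + 0.1762² = 0.159201 + 0.096659 + 0.006872 + 0.000967 + 0.031046 = 0.294745
O = 0.328450 / √(0.464913 × 0.294745) = 0.328450 / 0.3701767 = 0.8873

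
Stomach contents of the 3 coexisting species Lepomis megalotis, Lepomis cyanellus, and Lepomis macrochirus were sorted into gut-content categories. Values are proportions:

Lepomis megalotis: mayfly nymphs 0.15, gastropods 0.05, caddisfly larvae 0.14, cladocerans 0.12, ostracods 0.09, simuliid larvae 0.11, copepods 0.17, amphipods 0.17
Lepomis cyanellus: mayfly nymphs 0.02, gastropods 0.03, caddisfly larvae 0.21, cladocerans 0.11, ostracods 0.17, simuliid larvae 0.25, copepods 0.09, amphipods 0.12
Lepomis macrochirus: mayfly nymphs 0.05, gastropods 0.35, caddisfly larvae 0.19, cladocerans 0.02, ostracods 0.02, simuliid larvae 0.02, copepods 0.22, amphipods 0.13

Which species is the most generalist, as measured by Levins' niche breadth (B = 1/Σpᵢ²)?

Σp_megaᵢ² = 0.15² + 0.05² + 0.14² + 0.12² + 0.09² + 0.11² + 0.17² + 0.17² = 0.0225 + 0.0025 + 0.0196 + 0.0144 + 0.0081 + 0.0121 + 0.0289 + 0.0289 = 0.1370
B_mega = 1 / 0.1370 = 7.2993
Σp_cyanᵢ² = 0.02² + 0.03² + 0.21² + 0.11² + 0.17² + 0.25² + 0.09² + 0.12² = 0.0004 + 0.0009 + 0.0441 + 0.0121 + 0.0289 + 0.0625 + 0.0081 + 0.0144 = 0.1714
B_cyan = 1 / 0.1714 = 5.8343
Σp_macrᵢ² = 0.05² + 0.35² + 0.19² + 0.02² + 0.02² + 0.02² + 0.22² + 0.13² = 0.0025 + 0.1225 + 0.0361 + 0.0004 + 0.0004 + 0.0004 + 0.0484 + 0.0169 = 0.2276
B_macr = 1 / 0.2276 = 4.3937
Highest B → broadest niche (most generalist): Lepomis megalotis (B = 7.30).

Lepomis megalotis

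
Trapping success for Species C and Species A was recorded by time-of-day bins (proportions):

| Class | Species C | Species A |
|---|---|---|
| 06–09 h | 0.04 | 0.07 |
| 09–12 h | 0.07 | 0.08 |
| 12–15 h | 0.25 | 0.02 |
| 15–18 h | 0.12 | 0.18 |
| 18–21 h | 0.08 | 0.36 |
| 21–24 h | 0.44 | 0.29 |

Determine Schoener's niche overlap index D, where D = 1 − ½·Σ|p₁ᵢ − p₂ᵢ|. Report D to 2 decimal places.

Σ|p₁ᵢ − p₂ᵢ| = 0.03 + 0.01 + 0.23 + 0.06 + 0.28 + 0.15 = 0.76
D = 1 − ½ × 0.76 = 1 − 0.380 = 0.6200

0.62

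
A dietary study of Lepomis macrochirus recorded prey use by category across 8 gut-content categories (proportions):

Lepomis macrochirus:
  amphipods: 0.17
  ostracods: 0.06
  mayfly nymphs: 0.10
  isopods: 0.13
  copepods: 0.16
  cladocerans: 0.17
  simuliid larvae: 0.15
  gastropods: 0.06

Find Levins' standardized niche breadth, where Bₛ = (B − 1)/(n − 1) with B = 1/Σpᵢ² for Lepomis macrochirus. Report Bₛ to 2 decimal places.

Σpᵢ² = 0.17² + 0.06² + 0.10² + 0.13² + 0.16² + 0.17² + 0.15² + 0.06² = 0.0289 + 0.0036 + 0.0100 + 0.0169 + 0.0256 + 0.0289 + 0.0225 + 0.0036 = 0.1400
B = 1 / 0.1400 = 7.1429
Bₛ = (B − 1)/(n − 1) = (7.1429 − 1)/(8 − 1) = 6.1429/7 = 0.8776

0.88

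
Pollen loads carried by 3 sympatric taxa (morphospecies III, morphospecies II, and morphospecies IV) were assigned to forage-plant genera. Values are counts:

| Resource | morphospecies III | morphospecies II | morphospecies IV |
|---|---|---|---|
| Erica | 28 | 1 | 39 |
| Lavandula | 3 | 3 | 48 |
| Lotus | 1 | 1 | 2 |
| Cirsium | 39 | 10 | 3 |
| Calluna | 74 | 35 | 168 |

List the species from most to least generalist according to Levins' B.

Proportions for morphospecies III (n=145): 28/145=0.1931, 3/145=0.0207, 1/145=0.0069, 39/145=0.2690, 74/145=0.5103
Proportions for morphospecies II (n=50): 1/50=0.0200, 3/50=0.0600, 1/50=0.0200, 10/50=0.2000, 35/50=0.7000
Proportions for morphospecies IV (n=260): 39/260=0.1500, 48/260=0.1846, 2/260=0.0077, 3/260=0.0115, 168/260=0.6462
Σp_IIIᵢ² = 0.1931² + 0.0207² + 0.0069² + 0.2690² + 0.5103² = 0.037288 + 0.000428 + 0.000048 + 0.072361 + 0.260406 = 0.370531
B_III = 1 / 0.370531 = 2.6988
Σp_IIᵢ² = 0.0200² + 0.0600² + 0.0200² + 0.2000² + 0.7000² = 0.000400 + 0.003600 + 0.000400 + 0.040000 + 0.490000 = 0.534400
B_II = 1 / 0.534400 = 1.8713
Σp_IVᵢ² = 0.1500² + 0.1846² + 0.0077² + 0.0115² + 0.6462² = 0.022500 + 0.034077 + 0.000059 + 0.000132 + 0.417574 = 0.474342
B_IV = 1 / 0.474342 = 2.1082
Ranking by B (broadest → narrowest): morphospecies III (2.70) > morphospecies IV (2.11) > morphospecies II (1.87)

morphospecies III > morphospecies IV > morphospecies II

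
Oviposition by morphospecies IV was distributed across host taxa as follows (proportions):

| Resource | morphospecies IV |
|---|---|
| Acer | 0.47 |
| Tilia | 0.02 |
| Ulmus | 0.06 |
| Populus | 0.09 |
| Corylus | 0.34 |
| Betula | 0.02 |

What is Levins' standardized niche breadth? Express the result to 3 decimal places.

0.373

Σpᵢ² = 0.47² + 0.02² + 0.06² + 0.09² + 0.34² + 0.02² = 0.2209 + 0.0004 + 0.0036 + 0.0081 + 0.1156 + 0.0004 = 0.3490
B = 1 / 0.3490 = 2.86533
Bₛ = (B − 1)/(n − 1) = (2.86533 − 1)/(6 − 1) = 1.86533/5 = 0.37307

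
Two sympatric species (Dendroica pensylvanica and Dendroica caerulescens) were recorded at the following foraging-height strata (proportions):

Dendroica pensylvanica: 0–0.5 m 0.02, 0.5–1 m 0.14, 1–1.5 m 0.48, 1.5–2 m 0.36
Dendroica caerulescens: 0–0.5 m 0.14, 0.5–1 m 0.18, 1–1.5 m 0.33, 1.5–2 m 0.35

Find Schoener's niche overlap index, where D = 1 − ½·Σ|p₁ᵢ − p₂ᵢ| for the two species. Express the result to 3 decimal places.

0.840

Σ|p₁ᵢ − p₂ᵢ| = 0.12 + 0.04 + 0.15 + 0.01 = 0.32
D = 1 − ½ × 0.32 = 1 − 0.160 = 0.84000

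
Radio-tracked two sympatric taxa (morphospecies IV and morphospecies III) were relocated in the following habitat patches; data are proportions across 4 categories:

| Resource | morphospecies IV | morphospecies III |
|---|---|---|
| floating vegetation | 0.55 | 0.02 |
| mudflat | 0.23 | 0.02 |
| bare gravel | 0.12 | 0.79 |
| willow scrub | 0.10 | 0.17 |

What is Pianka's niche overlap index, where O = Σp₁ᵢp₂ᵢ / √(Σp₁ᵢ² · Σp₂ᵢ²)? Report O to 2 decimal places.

Σ p₁ᵢp₂ᵢ = 0.0110 + 0.0046 + 0.0948 + 0.0170 = 0.1274
Σp_1ᵢ² = 0.55² + 0.23² + 0.12² + 0.10² = 0.3025 + 0.0529 + 0.0144 + 0.0100 = 0.3798
Σp_2ᵢ² = 0.02² + 0.02² + 0.79² + 0.17² = 0.0004 + 0.0004 + 0.6241 + 0.0289 = 0.6538
O = 0.1274 / √(0.3798 × 0.6538) = 0.1274 / 0.49831 = 0.2557

0.26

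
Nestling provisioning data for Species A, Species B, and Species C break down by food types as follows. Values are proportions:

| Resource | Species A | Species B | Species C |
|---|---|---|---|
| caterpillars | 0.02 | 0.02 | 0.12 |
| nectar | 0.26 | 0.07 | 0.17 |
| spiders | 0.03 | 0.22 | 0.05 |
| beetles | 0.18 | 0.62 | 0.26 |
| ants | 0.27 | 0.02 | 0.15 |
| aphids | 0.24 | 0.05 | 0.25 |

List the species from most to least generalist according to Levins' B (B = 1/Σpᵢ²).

Σp_Aᵢ² = 0.02² + 0.26² + 0.03² + 0.18² + 0.27² + 0.24² = 0.0004 + 0.0676 + 0.0009 + 0.0324 + 0.0729 + 0.0576 = 0.2318
B_A = 1 / 0.2318 = 4.3141
Σp_Bᵢ² = 0.02² + 0.07² + 0.22² + 0.62² + 0.02² + 0.05² = 0.0004 + 0.0049 + 0.0484 + 0.3844 + 0.0004 + 0.0025 = 0.4410
B_B = 1 / 0.4410 = 2.2676
Σp_Cᵢ² = 0.12² + 0.17² + 0.05² + 0.26² + 0.15² + 0.25² = 0.0144 + 0.0289 + 0.0025 + 0.0676 + 0.0225 + 0.0625 = 0.1984
B_C = 1 / 0.1984 = 5.0403
Ranking by B (broadest → narrowest): Species C (5.04) > Species A (4.31) > Species B (2.27)

Species C > Species A > Species B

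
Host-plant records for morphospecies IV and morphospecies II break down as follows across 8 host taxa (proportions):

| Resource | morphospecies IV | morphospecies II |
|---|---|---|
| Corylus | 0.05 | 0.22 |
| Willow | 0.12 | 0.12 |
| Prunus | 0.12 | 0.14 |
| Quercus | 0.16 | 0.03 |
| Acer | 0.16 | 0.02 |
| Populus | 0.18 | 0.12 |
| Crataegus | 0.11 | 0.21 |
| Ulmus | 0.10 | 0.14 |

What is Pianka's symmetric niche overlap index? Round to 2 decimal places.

0.73

Σ p₁ᵢp₂ᵢ = 0.0110 + 0.0144 + 0.0168 + 0.0048 + 0.0032 + 0.0216 + 0.0231 + 0.0140 = 0.1089
Σp_1ᵢ² = 0.05² + 0.12² + 0.12² + 0.16² + 0.16² + 0.18² + 0.11² + 0.10² = 0.0025 + 0.0144 + 0.0144 + 0.0256 + 0.0256 + 0.0324 + 0.0121 + 0.0100 = 0.1370
Σp_2ᵢ² = 0.22² + 0.12² + 0.14² + 0.03² + 0.02² + 0.12² + 0.21² + 0.14² = 0.0484 + 0.0144 + 0.0196 + 0.0009 + 0.0004 + 0.0144 + 0.0441 + 0.0196 = 0.1618
O = 0.1089 / √(0.1370 × 0.1618) = 0.1089 / 0.14888 = 0.7315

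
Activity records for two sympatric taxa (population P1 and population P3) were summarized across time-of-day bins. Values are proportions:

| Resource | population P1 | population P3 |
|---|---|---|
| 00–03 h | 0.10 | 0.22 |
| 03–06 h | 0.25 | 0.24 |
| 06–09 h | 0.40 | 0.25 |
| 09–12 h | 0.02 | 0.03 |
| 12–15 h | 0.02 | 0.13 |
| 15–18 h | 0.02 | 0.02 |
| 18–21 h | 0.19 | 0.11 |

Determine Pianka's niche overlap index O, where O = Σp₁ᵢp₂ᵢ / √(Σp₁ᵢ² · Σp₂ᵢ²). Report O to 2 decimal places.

Σ p₁ᵢp₂ᵢ = 0.0220 + 0.0600 + 0.1000 + 0.0006 + 0.0026 + 0.0004 + 0.0209 = 0.2065
Σp_1ᵢ² = 0.10² + 0.25² + 0.40² + 0.02² + 0.02² + 0.02² + 0.19² = 0.0100 + 0.0625 + 0.1600 + 0.0004 + 0.0004 + 0.0004 + 0.0361 = 0.2698
Σp_2ᵢ² = 0.22² + 0.24² + 0.25² + 0.03² + 0.13² + 0.02² + 0.11² = 0.0484 + 0.0576 + 0.0625 + 0.0009 + 0.0169 + 0.0004 + 0.0121 = 0.1988
O = 0.2065 / √(0.2698 × 0.1988) = 0.2065 / 0.23159 = 0.8917

0.89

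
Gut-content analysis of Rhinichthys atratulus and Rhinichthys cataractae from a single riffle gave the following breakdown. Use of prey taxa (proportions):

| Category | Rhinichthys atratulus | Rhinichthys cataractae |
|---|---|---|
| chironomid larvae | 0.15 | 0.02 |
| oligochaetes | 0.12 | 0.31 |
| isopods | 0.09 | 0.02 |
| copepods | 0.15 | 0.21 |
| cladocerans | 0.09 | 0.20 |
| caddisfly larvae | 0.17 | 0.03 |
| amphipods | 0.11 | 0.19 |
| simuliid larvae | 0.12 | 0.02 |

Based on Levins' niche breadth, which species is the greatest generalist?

Σp_atraᵢ² = 0.15² + 0.12² + 0.09² + 0.15² + 0.09² + 0.17² + 0.11² + 0.12² = 0.0225 + 0.0144 + 0.0081 + 0.0225 + 0.0081 + 0.0289 + 0.0121 + 0.0144 = 0.1310
B_atra = 1 / 0.1310 = 7.6336
Σp_cataᵢ² = 0.02² + 0.31² + 0.02² + 0.21² + 0.20² + 0.03² + 0.19² + 0.02² = 0.0004 + 0.0961 + 0.0004 + 0.0441 + 0.0400 + 0.0009 + 0.0361 + 0.0004 = 0.2184
B_cata = 1 / 0.2184 = 4.5788
Highest B → broadest niche (most generalist): Rhinichthys atratulus (B = 7.63).

Rhinichthys atratulus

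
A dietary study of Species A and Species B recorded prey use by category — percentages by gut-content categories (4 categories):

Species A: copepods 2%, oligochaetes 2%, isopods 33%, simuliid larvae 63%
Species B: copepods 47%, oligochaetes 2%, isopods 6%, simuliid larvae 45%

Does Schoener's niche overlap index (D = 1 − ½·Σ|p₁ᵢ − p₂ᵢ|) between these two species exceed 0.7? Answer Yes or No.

Convert percentages to proportions (divide by 100).
Σ|p₁ᵢ − p₂ᵢ| = 0.45 + 0.00 + 0.27 + 0.18 = 0.90
D = 1 − ½ × 0.90 = 1 − 0.450 = 0.5500
D = 0.5500 < 0.7 → No.

No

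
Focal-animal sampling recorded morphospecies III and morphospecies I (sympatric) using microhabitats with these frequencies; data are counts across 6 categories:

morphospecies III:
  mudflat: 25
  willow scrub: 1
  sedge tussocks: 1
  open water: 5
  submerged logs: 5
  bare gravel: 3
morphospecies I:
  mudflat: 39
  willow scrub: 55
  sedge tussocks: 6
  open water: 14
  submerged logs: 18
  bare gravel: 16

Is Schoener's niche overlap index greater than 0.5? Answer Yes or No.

Yes

Proportions for morphospecies III (n=40): 25/40=0.6250, 1/40=0.0250, 1/40=0.0250, 5/40=0.1250, 5/40=0.1250, 3/40=0.0750
Proportions for morphospecies I (n=148): 39/148=0.2635, 55/148=0.3716, 6/148=0.0405, 14/148=0.0946, 18/148=0.1216, 16/148=0.1081
Σ|p₁ᵢ − p₂ᵢ| = 0.3615 + 0.3466 + 0.0155 + 0.0304 + 0.0034 + 0.0331 = 0.7905
D = 1 − ½ × 0.7905 = 1 − 0.39525 = 0.60475
D = 0.60475 > 0.5 → Yes.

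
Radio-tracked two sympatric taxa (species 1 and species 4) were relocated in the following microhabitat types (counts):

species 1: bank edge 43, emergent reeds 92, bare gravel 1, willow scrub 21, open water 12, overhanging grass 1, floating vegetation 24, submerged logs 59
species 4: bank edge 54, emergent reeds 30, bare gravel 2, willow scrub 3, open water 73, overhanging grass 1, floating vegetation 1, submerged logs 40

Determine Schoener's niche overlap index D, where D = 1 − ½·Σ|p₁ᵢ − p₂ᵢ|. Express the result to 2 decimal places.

0.59

Proportions for species 1 (n=253): 43/253=0.1700, 92/253=0.3636, 1/253=0.0040, 21/253=0.0830, 12/253=0.0474, 1/253=0.0040, 24/253=0.0949, 59/253=0.2332
Proportions for species 4 (n=204): 54/204=0.2647, 30/204=0.1471, 2/204=0.0098, 3/204=0.0147, 73/204=0.3578, 1/204=0.0049, 1/204=0.0049, 40/204=0.1961
Σ|p₁ᵢ − p₂ᵢ| = 0.0947 + 0.2165 + 0.0058 + 0.0683 + 0.3104 + 0.0009 + 0.0900 + 0.0371 = 0.8237
D = 1 − ½ × 0.8237 = 1 − 0.41185 = 0.58815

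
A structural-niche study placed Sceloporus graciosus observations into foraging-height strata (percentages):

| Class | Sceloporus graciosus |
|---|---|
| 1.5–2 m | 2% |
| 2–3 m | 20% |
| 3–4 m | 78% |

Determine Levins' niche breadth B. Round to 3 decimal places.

Convert percentages to proportions (divide by 100).
Σpᵢ² = 0.02² + 0.20² + 0.78² = 0.0004 + 0.0400 + 0.6084 = 0.6488
B = 1 / 0.6488 = 1.54131

1.541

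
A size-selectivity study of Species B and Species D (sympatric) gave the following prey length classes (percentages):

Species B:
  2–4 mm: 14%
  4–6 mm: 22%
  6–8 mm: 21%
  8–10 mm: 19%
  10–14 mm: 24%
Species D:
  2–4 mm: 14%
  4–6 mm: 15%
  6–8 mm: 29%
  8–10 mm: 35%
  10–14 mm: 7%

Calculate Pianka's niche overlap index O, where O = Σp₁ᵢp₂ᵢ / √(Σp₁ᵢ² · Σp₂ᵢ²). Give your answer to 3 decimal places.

0.861

Convert percentages to proportions (divide by 100).
Σ p₁ᵢp₂ᵢ = 0.0196 + 0.0330 + 0.0609 + 0.0665 + 0.0168 = 0.1968
Σp_1ᵢ² = 0.14² + 0.22² + 0.21² + 0.19² + 0.24² = 0.0196 + 0.0484 + 0.0441 + 0.0361 + 0.0576 = 0.2058
Σp_2ᵢ² = 0.14² + 0.15² + 0.29² + 0.35² + 0.07² = 0.0196 + 0.0225 + 0.0841 + 0.1225 + 0.0049 = 0.2536
O = 0.1968 / √(0.2058 × 0.2536) = 0.1968 / 0.228453 = 0.86145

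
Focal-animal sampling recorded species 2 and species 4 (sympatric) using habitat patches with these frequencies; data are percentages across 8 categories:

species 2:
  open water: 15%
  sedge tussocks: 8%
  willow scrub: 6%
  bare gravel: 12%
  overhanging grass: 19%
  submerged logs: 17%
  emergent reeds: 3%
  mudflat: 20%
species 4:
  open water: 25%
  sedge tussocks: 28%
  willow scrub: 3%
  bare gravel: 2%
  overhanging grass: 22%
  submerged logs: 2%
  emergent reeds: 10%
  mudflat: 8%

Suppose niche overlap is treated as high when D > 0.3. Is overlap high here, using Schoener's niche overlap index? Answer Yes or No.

Convert percentages to proportions (divide by 100).
Σ|p₁ᵢ − p₂ᵢ| = 0.10 + 0.20 + 0.03 + 0.10 + 0.03 + 0.15 + 0.07 + 0.12 = 0.80
D = 1 − ½ × 0.80 = 1 − 0.400 = 0.6000
D = 0.6000 > 0.3 → Yes.

Yes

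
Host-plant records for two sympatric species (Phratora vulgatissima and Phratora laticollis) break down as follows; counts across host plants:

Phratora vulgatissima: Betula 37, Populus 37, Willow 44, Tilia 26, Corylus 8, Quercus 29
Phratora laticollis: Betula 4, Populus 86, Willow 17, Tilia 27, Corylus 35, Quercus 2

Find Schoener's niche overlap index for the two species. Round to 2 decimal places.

0.53

Proportions for Phratora vulgatissima (n=181): 37/181=0.2044, 37/181=0.2044, 44/181=0.2431, 26/181=0.1436, 8/181=0.0442, 29/181=0.1602
Proportions for Phratora laticollis (n=171): 4/171=0.0234, 86/171=0.5029, 17/171=0.0994, 27/171=0.1579, 35/171=0.2047, 2/171=0.0117
Σ|p₁ᵢ − p₂ᵢ| = 0.1810 + 0.2985 + 0.1437 + 0.0143 + 0.1605 + 0.1485 = 0.9465
D = 1 − ½ × 0.9465 = 1 − 0.47325 = 0.52675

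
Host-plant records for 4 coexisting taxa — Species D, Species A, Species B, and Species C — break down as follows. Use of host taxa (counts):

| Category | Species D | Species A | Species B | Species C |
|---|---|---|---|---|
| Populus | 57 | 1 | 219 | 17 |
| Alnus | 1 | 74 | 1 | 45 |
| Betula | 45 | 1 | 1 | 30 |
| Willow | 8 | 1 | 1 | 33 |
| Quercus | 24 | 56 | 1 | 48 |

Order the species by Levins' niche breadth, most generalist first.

Proportions for Species D (n=135): 57/135=0.4222, 1/135=0.0074, 45/135=0.3333, 8/135=0.0593, 24/135=0.1778
Proportions for Species A (n=133): 1/133=0.0075, 74/133=0.5564, 1/133=0.0075, 1/133=0.0075, 56/133=0.4211
Proportions for Species B (n=223): 219/223=0.9821, 1/223=0.0045, 1/223=0.0045, 1/223=0.0045, 1/223=0.0045
Proportions for Species C (n=173): 17/173=0.0983, 45/173=0.2601, 30/173=0.1734, 33/173=0.1908, 48/173=0.2775
Σp_Dᵢ² = 0.4222² + 0.0074² + 0.3333² + 0.0593² + 0.1778² = 0.178253 + 0.000055 + 0.111089 + 0.003516 + 0.031613 = 0.324526
B_D = 1 / 0.324526 = 3.0814
Σp_Aᵢ² = 0.0075² + 0.5564² + 0.0075² + 0.0075² + 0.4211² = 0.000056 + 0.309581 + 0.000056 + 0.000056 + 0.177325 = 0.487074
B_A = 1 / 0.487074 = 2.0531
Σp_Bᵢ² = 0.9821² + 0.0045² + 0.0045² + 0.0045² + 0.0045² = 0.964520 + 0.000020 + 0.000020 + 0.000020 + 0.000020 = 0.964600
B_B = 1 / 0.964600 = 1.0367
Σp_Cᵢ² = 0.0983² + 0.2601² + 0.1734² + 0.1908² + 0.2775² = 0.009663 + 0.067652 + 0.030068 + 0.036405 + 0.077006 = 0.220794
B_C = 1 / 0.220794 = 4.5291
Ranking by B (broadest → narrowest): Species C (4.53) > Species D (3.08) > Species A (2.05) > Species B (1.04)

Species C > Species D > Species A > Species B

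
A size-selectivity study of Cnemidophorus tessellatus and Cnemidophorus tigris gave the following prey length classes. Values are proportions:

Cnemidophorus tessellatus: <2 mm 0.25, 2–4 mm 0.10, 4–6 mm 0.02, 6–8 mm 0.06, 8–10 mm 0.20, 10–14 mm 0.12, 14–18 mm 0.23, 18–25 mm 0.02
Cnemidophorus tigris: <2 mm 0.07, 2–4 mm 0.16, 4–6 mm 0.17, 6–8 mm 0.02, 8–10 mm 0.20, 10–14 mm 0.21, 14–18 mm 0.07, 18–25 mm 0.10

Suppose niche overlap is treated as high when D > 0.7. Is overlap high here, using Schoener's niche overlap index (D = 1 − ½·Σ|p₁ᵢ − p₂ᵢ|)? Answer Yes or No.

No

Σ|p₁ᵢ − p₂ᵢ| = 0.18 + 0.06 + 0.15 + 0.04 + 0.00 + 0.09 + 0.16 + 0.08 = 0.76
D = 1 − ½ × 0.76 = 1 − 0.380 = 0.6200
D = 0.6200 < 0.7 → No.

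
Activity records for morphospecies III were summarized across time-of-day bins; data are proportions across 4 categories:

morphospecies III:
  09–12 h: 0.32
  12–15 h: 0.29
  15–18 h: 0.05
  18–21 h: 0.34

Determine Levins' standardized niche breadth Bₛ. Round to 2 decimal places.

Σpᵢ² = 0.32² + 0.29² + 0.05² + 0.34² = 0.1024 + 0.0841 + 0.0025 + 0.1156 = 0.3046
B = 1 / 0.3046 = 3.2830
Bₛ = (B − 1)/(n − 1) = (3.2830 − 1)/(4 − 1) = 2.2830/3 = 0.7610

0.76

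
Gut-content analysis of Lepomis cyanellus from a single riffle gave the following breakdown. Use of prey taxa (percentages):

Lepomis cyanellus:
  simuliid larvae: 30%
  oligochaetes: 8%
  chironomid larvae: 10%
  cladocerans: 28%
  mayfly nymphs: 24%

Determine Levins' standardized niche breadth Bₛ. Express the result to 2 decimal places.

Convert percentages to proportions (divide by 100).
Σpᵢ² = 0.30² + 0.08² + 0.10² + 0.28² + 0.24² = 0.0900 + 0.0064 + 0.0100 + 0.0784 + 0.0576 = 0.2424
B = 1 / 0.2424 = 4.1254
Bₛ = (B − 1)/(n − 1) = (4.1254 − 1)/(5 − 1) = 3.1254/4 = 0.7814

0.78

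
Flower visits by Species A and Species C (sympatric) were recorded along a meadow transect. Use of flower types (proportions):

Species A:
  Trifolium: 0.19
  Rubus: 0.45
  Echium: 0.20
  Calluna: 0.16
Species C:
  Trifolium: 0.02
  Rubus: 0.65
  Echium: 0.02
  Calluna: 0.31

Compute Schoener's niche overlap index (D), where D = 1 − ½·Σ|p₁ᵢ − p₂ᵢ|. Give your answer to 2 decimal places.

0.65

Σ|p₁ᵢ − p₂ᵢ| = 0.17 + 0.20 + 0.18 + 0.15 = 0.70
D = 1 − ½ × 0.70 = 1 − 0.350 = 0.6500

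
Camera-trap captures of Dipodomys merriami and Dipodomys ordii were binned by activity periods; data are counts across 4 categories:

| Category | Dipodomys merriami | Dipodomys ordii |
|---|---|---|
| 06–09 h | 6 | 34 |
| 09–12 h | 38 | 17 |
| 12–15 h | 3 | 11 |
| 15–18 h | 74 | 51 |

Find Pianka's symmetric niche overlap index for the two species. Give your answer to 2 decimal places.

Proportions for Dipodomys merriami (n=121): 6/121=0.0496, 38/121=0.3140, 3/121=0.0248, 74/121=0.6116
Proportions for Dipodomys ordii (n=113): 34/113=0.3009, 17/113=0.1504, 11/113=0.0973, 51/113=0.4513
Σ p₁ᵢp₂ᵢ = 0.014925 + 0.047226 + 0.002413 + 0.276015 = 0.340579
Σp_1ᵢ² = 0.0496² + 0.3140² + 0.0248² + 0.6116² = 0.002460 + 0.098596 + 0.000615 + 0.374055 = 0.475726
Σp_2ᵢ² = 0.3009² + 0.1504² + 0.0973² + 0.4513² = 0.090541 + 0.022620 + 0.009467 + 0.203672 = 0.326300
O = 0.340579 / √(0.475726 × 0.326300) = 0.340579 / 0.3939916 = 0.8644

0.86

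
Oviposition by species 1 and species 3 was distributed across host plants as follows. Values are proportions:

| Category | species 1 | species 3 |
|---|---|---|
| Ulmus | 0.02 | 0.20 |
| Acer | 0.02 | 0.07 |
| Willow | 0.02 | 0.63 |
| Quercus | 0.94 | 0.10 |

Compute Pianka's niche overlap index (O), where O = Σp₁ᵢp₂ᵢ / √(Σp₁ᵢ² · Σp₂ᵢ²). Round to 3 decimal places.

Σ p₁ᵢp₂ᵢ = 0.0040 + 0.0014 + 0.0126 + 0.0940 = 0.1120
Σp_1ᵢ² = 0.02² + 0.02² + 0.02² + 0.94² = 0.0004 + 0.0004 + 0.0004 + 0.8836 = 0.8848
Σp_2ᵢ² = 0.20² + 0.07² + 0.63² + 0.10² = 0.0400 + 0.0049 + 0.3969 + 0.0100 = 0.4518
O = 0.1120 / √(0.8848 × 0.4518) = 0.1120 / 0.632260 = 0.17714

0.177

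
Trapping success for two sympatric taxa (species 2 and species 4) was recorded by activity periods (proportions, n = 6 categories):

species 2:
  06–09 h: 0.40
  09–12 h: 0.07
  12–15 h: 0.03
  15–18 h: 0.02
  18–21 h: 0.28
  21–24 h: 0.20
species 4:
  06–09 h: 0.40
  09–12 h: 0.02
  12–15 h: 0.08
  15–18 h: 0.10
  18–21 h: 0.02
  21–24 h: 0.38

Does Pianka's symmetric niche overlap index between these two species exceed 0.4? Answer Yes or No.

Yes

Σ p₁ᵢp₂ᵢ = 0.1600 + 0.0014 + 0.0024 + 0.0020 + 0.0056 + 0.0760 = 0.2474
Σp_1ᵢ² = 0.40² + 0.07² + 0.03² + 0.02² + 0.28² + 0.20² = 0.1600 + 0.0049 + 0.0009 + 0.0004 + 0.0784 + 0.0400 = 0.2846
Σp_2ᵢ² = 0.40² + 0.02² + 0.08² + 0.10² + 0.02² + 0.38² = 0.1600 + 0.0004 + 0.0064 + 0.0100 + 0.0004 + 0.1444 = 0.3216
O = 0.2474 / √(0.2846 × 0.3216) = 0.2474 / 0.30253 = 0.8178
O = 0.8178 > 0.4 → Yes.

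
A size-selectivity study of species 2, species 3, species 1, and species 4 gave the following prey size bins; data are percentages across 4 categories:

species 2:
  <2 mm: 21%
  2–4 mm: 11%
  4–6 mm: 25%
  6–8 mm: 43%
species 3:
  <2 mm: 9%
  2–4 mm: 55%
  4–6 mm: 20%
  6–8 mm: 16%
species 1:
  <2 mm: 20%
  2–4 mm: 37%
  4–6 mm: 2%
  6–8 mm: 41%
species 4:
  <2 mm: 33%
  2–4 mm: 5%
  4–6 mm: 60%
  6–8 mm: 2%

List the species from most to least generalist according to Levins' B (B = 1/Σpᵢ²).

Convert percentages to proportions (divide by 100).
Σp_2ᵢ² = 0.21² + 0.11² + 0.25² + 0.43² = 0.0441 + 0.0121 + 0.0625 + 0.1849 = 0.3036
B_2 = 1 / 0.3036 = 3.2938
Σp_3ᵢ² = 0.09² + 0.55² + 0.20² + 0.16² = 0.0081 + 0.3025 + 0.0400 + 0.0256 = 0.3762
B_3 = 1 / 0.3762 = 2.6582
Σp_1ᵢ² = 0.20² + 0.37² + 0.02² + 0.41² = 0.0400 + 0.1369 + 0.0004 + 0.1681 = 0.3454
B_1 = 1 / 0.3454 = 2.8952
Σp_4ᵢ² = 0.33² + 0.05² + 0.60² + 0.02² = 0.1089 + 0.0025 + 0.3600 + 0.0004 = 0.4718
B_4 = 1 / 0.4718 = 2.1195
Ranking by B (broadest → narrowest): species 2 (3.29) > species 1 (2.90) > species 3 (2.66) > species 4 (2.12)

species 2 > species 1 > species 3 > species 4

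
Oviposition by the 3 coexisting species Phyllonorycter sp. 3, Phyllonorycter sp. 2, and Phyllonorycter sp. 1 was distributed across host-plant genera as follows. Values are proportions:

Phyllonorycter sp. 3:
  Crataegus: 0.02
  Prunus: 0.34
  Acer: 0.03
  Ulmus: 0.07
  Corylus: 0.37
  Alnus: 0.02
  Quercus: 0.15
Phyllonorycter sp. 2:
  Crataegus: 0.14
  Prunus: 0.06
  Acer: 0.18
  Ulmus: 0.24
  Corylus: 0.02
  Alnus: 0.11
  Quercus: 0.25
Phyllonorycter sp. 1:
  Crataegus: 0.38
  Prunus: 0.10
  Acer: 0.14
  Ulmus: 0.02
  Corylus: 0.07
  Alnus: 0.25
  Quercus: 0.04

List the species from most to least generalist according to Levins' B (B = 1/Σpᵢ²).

Σp_3ᵢ² = 0.02² + 0.34² + 0.03² + 0.07² + 0.37² + 0.02² + 0.15² = 0.0004 + 0.1156 + 0.0009 + 0.0049 + 0.1369 + 0.0004 + 0.0225 = 0.2816
B_3 = 1 / 0.2816 = 3.5511
Σp_2ᵢ² = 0.14² + 0.06² + 0.18² + 0.24² + 0.02² + 0.11² + 0.25² = 0.0196 + 0.0036 + 0.0324 + 0.0576 + 0.0004 + 0.0121 + 0.0625 = 0.1882
B_2 = 1 / 0.1882 = 5.3135
Σp_1ᵢ² = 0.38² + 0.10² + 0.14² + 0.02² + 0.07² + 0.25² + 0.04² = 0.1444 + 0.0100 + 0.0196 + 0.0004 + 0.0049 + 0.0625 + 0.0016 = 0.2434
B_1 = 1 / 0.2434 = 4.1085
Ranking by B (broadest → narrowest): Phyllonorycter sp. 2 (5.31) > Phyllonorycter sp. 1 (4.11) > Phyllonorycter sp. 3 (3.55)

Phyllonorycter sp. 2 > Phyllonorycter sp. 1 > Phyllonorycter sp. 3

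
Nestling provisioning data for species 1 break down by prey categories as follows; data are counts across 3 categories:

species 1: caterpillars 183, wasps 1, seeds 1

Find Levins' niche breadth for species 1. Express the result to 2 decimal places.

1.02

Proportions for species 1 (n=185): 183/185=0.9892, 1/185=0.0054, 1/185=0.0054
Σpᵢ² = 0.9892² + 0.0054² + 0.0054² = 0.978517 + 0.000029 + 0.000029 = 0.978575
B = 1 / 0.978575 = 1.0219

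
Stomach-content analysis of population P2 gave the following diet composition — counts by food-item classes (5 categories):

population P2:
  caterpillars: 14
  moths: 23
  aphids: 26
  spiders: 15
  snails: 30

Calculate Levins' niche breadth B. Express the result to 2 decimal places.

4.62

Proportions for population P2 (n=108): 14/108=0.1296, 23/108=0.2130, 26/108=0.2407, 15/108=0.1389, 30/108=0.2778
Σpᵢ² = 0.1296² + 0.2130² + 0.2407² + 0.1389² + 0.2778² = 0.016796 + 0.045369 + 0.057936 + 0.019293 + 0.077173 = 0.216567
B = 1 / 0.216567 = 4.6175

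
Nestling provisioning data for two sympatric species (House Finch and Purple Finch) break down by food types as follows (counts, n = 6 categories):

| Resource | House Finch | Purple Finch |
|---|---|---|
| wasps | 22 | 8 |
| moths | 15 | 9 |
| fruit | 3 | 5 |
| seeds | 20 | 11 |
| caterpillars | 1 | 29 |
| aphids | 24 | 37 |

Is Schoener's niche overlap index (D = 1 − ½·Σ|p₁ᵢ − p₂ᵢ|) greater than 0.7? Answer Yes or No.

Proportions for House Finch (n=85): 22/85=0.2588, 15/85=0.1765, 3/85=0.0353, 20/85=0.2353, 1/85=0.0118, 24/85=0.2824
Proportions for Purple Finch (n=99): 8/99=0.0808, 9/99=0.0909, 5/99=0.0505, 11/99=0.1111, 29/99=0.2929, 37/99=0.3737
Σ|p₁ᵢ − p₂ᵢ| = 0.1780 + 0.0856 + 0.0152 + 0.1242 + 0.2811 + 0.0913 = 0.7754
D = 1 − ½ × 0.7754 = 1 − 0.38770 = 0.61230
D = 0.61230 < 0.7 → No.

No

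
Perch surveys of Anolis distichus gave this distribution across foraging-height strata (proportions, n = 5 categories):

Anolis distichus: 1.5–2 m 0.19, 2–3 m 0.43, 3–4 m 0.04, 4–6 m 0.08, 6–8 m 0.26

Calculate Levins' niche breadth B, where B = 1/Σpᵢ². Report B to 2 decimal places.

3.37

Σpᵢ² = 0.19² + 0.43² + 0.04² + 0.08² + 0.26² = 0.0361 + 0.1849 + 0.0016 + 0.0064 + 0.0676 = 0.2966
B = 1 / 0.2966 = 3.3715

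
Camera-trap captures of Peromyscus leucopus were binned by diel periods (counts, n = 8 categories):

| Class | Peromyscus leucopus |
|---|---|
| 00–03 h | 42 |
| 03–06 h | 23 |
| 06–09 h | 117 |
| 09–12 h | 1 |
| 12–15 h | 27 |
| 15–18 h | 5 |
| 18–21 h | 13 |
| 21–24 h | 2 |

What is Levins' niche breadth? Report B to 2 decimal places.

3.13

Proportions for Peromyscus leucopus (n=230): 42/230=0.1826, 23/230=0.1000, 117/230=0.5087, 1/230=0.0043, 27/230=0.1174, 5/230=0.0217, 13/230=0.0565, 2/230=0.0087
Σpᵢ² = 0.1826² + 0.1000² + 0.5087² + 0.0043² + 0.1174² + 0.0217² + 0.0565² + 0.0087² = 0.033343 + 0.010000 + 0.258776 + 0.000018 + 0.013783 + 0.000471 + 0.003192 + 0.000076 = 0.319659
B = 1 / 0.319659 = 3.1283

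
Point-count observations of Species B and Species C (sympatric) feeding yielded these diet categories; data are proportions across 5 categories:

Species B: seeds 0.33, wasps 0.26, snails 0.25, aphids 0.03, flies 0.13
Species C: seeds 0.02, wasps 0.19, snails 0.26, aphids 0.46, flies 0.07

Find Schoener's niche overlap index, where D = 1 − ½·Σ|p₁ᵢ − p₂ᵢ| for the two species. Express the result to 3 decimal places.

0.560

Σ|p₁ᵢ − p₂ᵢ| = 0.31 + 0.07 + 0.01 + 0.43 + 0.06 = 0.88
D = 1 − ½ × 0.88 = 1 − 0.440 = 0.56000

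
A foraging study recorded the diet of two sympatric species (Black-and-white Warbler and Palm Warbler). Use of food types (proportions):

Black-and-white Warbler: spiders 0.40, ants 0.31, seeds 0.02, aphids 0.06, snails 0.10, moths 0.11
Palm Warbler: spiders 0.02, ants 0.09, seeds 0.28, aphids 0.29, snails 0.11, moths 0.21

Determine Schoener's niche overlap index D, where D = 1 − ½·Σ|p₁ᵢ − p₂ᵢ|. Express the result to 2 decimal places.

Σ|p₁ᵢ − p₂ᵢ| = 0.38 + 0.22 + 0.26 + 0.23 + 0.01 + 0.10 = 1.20
D = 1 − ½ × 1.20 = 1 − 0.600 = 0.4000

0.40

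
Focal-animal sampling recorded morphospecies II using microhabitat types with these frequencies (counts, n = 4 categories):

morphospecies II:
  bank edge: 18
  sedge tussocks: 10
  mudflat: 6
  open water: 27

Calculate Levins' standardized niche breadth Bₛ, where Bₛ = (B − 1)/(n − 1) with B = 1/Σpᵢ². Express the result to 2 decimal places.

0.71

Proportions for morphospecies II (n=61): 18/61=0.2951, 10/61=0.1639, 6/61=0.0984, 27/61=0.4426
Σpᵢ² = 0.2951² + 0.1639² + 0.0984² + 0.4426² = 0.087084 + 0.026863 + 0.009683 + 0.195895 = 0.319525
B = 1 / 0.319525 = 3.1296
Bₛ = (B − 1)/(n − 1) = (3.1296 − 1)/(4 − 1) = 2.1296/3 = 0.7099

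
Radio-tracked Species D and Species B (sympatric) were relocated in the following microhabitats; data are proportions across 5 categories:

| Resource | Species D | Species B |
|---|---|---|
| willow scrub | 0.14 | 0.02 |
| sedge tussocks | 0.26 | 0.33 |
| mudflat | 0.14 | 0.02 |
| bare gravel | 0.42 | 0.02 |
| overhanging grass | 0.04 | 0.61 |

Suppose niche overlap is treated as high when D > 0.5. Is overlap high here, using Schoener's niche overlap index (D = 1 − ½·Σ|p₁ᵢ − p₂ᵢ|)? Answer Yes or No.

No

Σ|p₁ᵢ − p₂ᵢ| = 0.12 + 0.07 + 0.12 + 0.40 + 0.57 = 1.28
D = 1 − ½ × 1.28 = 1 − 0.640 = 0.3600
D = 0.3600 < 0.5 → No.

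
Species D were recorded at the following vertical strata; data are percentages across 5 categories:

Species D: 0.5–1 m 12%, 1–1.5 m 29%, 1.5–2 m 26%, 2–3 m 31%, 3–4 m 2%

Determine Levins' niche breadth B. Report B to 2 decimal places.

3.81

Convert percentages to proportions (divide by 100).
Σpᵢ² = 0.12² + 0.29² + 0.26² + 0.31² + 0.02² = 0.0144 + 0.0841 + 0.0676 + 0.0961 + 0.0004 = 0.2626
B = 1 / 0.2626 = 3.8081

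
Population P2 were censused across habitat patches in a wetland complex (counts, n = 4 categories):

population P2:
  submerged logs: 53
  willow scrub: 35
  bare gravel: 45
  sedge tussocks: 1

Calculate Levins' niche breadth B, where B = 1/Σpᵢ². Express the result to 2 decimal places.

2.96

Proportions for population P2 (n=134): 53/134=0.3955, 35/134=0.2612, 45/134=0.3358, 1/134=0.0075
Σpᵢ² = 0.3955² + 0.2612² + 0.3358² + 0.0075² = 0.156420 + 0.068225 + 0.112762 + 0.000056 = 0.337463
B = 1 / 0.337463 = 2.9633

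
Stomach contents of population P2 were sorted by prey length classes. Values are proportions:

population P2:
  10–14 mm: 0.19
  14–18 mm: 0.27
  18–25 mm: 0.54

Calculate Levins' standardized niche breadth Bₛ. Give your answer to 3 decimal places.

0.748

Σpᵢ² = 0.19² + 0.27² + 0.54² = 0.0361 + 0.0729 + 0.2916 = 0.4006
B = 1 / 0.4006 = 2.49626
Bₛ = (B − 1)/(n − 1) = (2.49626 − 1)/(3 − 1) = 1.49626/2 = 0.74813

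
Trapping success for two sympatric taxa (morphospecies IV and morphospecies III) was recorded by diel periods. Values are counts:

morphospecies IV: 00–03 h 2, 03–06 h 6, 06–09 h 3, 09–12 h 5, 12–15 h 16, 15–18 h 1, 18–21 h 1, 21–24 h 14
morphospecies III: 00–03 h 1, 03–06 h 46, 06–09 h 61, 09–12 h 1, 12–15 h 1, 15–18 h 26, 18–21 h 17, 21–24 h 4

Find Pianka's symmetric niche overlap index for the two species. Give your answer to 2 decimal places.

Proportions for morphospecies IV (n=48): 2/48=0.0417, 6/48=0.1250, 3/48=0.0625, 5/48=0.1042, 16/48=0.3333, 1/48=0.0208, 1/48=0.0208, 14/48=0.2917
Proportions for morphospecies III (n=157): 1/157=0.0064, 46/157=0.2930, 61/157=0.3885, 1/157=0.0064, 1/157=0.0064, 26/157=0.1656, 17/157=0.1083, 4/157=0.0255
Σ p₁ᵢp₂ᵢ = 0.000267 + 0.036625 + 0.024281 + 0.000667 + 0.002133 + 0.003444 + 0.002253 + 0.007438 = 0.077108
Σp_1ᵢ² = 0.0417² + 0.1250² + 0.0625² + 0.1042² + 0.3333² + 0.0208² + 0.0208² + 0.2917² = 0.001739 + 0.015625 + 0.003906 + 0.010858 + 0.111089 + 0.000433 + 0.000433 + 0.085089 = 0.229172
Σp_2ᵢ² = 0.0064² + 0.2930² + 0.3885² + 0.0064² + 0.0064² + 0.1656² + 0.1083² + 0.0255² = 0.000041 + 0.085849 + 0.150932 + 0.000041 + 0.000041 + 0.027423 + 0.011729 + 0.000650 = 0.276706
O = 0.077108 / √(0.229172 × 0.276706) = 0.077108 / 0.2518199 = 0.3062

0.31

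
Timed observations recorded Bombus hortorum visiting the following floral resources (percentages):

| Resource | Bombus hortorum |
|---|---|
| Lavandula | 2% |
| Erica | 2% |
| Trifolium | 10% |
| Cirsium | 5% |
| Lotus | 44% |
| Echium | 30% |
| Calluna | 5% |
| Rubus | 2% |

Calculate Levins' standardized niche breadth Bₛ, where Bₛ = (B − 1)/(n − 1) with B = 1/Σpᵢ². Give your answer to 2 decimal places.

Convert percentages to proportions (divide by 100).
Σpᵢ² = 0.02² + 0.02² + 0.10² + 0.05² + 0.44² + 0.30² + 0.05² + 0.02² = 0.0004 + 0.0004 + 0.0100 + 0.0025 + 0.1936 + 0.0900 + 0.0025 + 0.0004 = 0.2998
B = 1 / 0.2998 = 3.3356
Bₛ = (B − 1)/(n − 1) = (3.3356 − 1)/(8 − 1) = 2.3356/7 = 0.3337

0.33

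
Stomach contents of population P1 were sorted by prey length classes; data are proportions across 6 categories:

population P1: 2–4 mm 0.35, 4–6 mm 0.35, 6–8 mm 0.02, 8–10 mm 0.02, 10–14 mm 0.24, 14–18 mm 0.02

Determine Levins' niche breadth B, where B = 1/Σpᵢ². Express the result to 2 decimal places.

3.29

Σpᵢ² = 0.35² + 0.35² + 0.02² + 0.02² + 0.24² + 0.02² = 0.1225 + 0.1225 + 0.0004 + 0.0004 + 0.0576 + 0.0004 = 0.3038
B = 1 / 0.3038 = 3.2916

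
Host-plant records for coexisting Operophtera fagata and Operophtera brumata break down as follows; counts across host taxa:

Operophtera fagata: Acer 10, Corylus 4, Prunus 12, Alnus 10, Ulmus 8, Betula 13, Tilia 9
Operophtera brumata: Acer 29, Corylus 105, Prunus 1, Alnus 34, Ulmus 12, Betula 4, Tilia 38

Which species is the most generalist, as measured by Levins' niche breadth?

Proportions for Operophtera fagata (n=66): 10/66=0.1515, 4/66=0.0606, 12/66=0.1818, 10/66=0.1515, 8/66=0.1212, 13/66=0.1970, 9/66=0.1364
Proportions for Operophtera brumata (n=223): 29/223=0.1300, 105/223=0.4709, 1/223=0.0045, 34/223=0.1525, 12/223=0.0538, 4/223=0.0179, 38/223=0.1704
Σp_fagaᵢ² = 0.1515² + 0.0606² + 0.1818² + 0.1515² + 0.1212² + 0.1970² + 0.1364² = 0.022952 + 0.003672 + 0.033051 + 0.022952 + 0.014689 + 0.038809 + 0.018605 = 0.154730
B_faga = 1 / 0.154730 = 6.4629
Σp_brumᵢ² = 0.1300² + 0.4709² + 0.0045² + 0.1525² + 0.0538² + 0.0179² + 0.1704² = 0.016900 + 0.221747 + 0.000020 + 0.023256 + 0.002894 + 0.000320 + 0.029036 = 0.294173
B_brum = 1 / 0.294173 = 3.3994
Highest B → broadest niche (most generalist): Operophtera fagata (B = 6.46).

Operophtera fagata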